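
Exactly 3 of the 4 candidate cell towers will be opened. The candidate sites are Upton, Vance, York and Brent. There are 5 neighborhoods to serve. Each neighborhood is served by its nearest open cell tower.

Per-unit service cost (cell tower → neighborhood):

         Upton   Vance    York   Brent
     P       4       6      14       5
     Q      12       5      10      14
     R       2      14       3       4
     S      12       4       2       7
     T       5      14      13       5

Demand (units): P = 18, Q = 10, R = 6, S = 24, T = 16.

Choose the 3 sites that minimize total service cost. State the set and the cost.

Choose Upton, Vance and York; total service cost 262.

With exactly 3 open, each neighborhood uses its cheapest among the chosen.
{Upton, Vance, York}: P→Upton 4·18=72, Q→Vance 5·10=50, R→Upton 2·6=12, S→York 2·24=48, T→Upton 5·16=80. Service cost 262.
{Vance, York, Brent}: service cost 286
{Upton, Vance, Brent}: service cost 310
Among all 4 size-3 choices, {Upton, Vance, York} is lowest.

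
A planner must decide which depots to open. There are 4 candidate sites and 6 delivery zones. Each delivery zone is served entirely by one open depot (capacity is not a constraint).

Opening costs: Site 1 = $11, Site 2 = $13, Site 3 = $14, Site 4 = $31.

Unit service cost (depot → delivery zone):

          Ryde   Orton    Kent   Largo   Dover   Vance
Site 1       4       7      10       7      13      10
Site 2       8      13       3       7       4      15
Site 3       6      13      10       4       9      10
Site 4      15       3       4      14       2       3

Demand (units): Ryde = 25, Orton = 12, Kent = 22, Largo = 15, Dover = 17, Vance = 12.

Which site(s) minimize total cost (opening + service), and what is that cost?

For any fixed open set, each delivery zone goes to its cheapest open site; total = fixed + service.
{Site 1, Site 2, Site 3, Site 4}: Ryde→Site 1 4·25=100, Orton→Site 4 3·12=36, Kent→Site 2 3·22=66, Largo→Site 3 4·15=60, Dover→Site 4 2·17=34, Vance→Site 4 3·12=36. Service 332; fixed 69; total 401.
{Site 1, Site 3, Site 4}: Ryde→Site 1 4·25=100, Orton→Site 4 3·12=36, Kent→Site 4 4·22=88, Largo→Site 3 4·15=60, Dover→Site 4 2·17=34, Vance→Site 4 3·12=36. Service 354; fixed 56; total 410.
{Site 1, Site 2, Site 4}: service 377 + fixed 55 = 432
{Site 1}: Ryde→Site 1 4·25=100, Orton→Site 1 7·12=84, Kent→Site 1 10·22=220, Largo→Site 1 7·15=105, Dover→Site 1 13·17=221, Vance→Site 1 10·12=120. Service 850; fixed 11; total 861.
No other subset beats 401.

Open Site 1, Site 2, Site 3 and Site 4; minimum total cost 401.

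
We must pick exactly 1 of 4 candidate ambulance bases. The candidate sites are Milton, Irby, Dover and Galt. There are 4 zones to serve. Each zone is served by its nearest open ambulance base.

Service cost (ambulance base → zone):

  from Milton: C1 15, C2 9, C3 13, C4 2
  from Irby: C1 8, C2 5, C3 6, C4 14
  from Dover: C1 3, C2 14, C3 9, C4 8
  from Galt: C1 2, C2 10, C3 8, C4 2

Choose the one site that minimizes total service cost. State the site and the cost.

Choose Galt only; total service cost 22.

With exactly 1 open, each zone uses its cheapest among the chosen.
{Galt}: C1→Galt 2, C2→Galt 10, C3→Galt 8, C4→Galt 2. Service cost 22.
{Irby}: service cost 33
{Dover}: service cost 34
Among all 4 size-1 choices, {Galt} is lowest.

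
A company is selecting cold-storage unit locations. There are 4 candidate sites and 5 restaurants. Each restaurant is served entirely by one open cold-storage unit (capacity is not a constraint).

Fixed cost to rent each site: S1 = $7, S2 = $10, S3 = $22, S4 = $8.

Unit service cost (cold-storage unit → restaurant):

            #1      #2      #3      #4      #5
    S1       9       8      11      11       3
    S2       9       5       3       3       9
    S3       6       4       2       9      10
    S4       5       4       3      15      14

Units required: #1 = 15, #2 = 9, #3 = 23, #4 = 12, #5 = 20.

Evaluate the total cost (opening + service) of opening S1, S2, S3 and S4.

Each restaurant is assigned to its cheapest site among the open ones.
{S1, S2, S3, S4}: #1→S4 5·15=75, #2→S3 4·9=36, #3→S3 2·23=46, #4→S2 3·12=36, #5→S1 3·20=60. Service 253; fixed 47; total 300.

Total cost: 300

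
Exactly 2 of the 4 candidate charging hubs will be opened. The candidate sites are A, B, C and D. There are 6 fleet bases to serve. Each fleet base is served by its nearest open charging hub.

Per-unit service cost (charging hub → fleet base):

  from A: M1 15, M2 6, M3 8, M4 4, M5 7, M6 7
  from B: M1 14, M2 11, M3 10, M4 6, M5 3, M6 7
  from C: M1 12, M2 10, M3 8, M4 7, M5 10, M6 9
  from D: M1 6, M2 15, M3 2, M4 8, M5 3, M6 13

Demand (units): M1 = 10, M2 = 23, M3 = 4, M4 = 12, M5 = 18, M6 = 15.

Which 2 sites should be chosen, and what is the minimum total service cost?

With exactly 2 open, each fleet base uses its cheapest among the chosen.
{A, D}: M1→D 6·10=60, M2→A 6·23=138, M3→D 2·4=8, M4→A 4·12=48, M5→D 3·18=54, M6→A 7·15=105. Service cost 413.
{A, B}: service cost 517
{B, D}: service cost 552
Among all 6 size-2 choices, {A, D} is lowest.

Choose A and D; total service cost 413.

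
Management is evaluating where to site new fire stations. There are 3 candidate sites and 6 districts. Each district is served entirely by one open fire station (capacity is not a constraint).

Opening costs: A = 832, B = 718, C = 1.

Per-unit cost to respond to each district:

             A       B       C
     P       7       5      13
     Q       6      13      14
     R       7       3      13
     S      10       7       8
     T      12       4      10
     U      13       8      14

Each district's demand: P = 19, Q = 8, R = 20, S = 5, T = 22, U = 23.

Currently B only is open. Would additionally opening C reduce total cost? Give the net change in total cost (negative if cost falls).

Current service cost with {B}: 566.
Adding C: each district re-picks its cheapest; new service cost 566, saving 0.
Extra fixed cost: 1. Net change = 1 − 0 = 1.
(Totals: 1284 → 1285.)

No — net change +1 (cost rises by 1).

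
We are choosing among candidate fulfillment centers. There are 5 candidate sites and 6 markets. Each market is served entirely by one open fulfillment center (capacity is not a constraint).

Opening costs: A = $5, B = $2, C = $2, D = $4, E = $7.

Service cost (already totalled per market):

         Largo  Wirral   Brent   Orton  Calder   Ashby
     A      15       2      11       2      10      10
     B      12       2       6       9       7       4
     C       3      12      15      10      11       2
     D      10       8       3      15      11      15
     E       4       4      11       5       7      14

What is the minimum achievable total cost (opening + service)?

Minimum total cost: 31

For any fixed open set, each market goes to its cheapest open site; total = fixed + service.
{A, B, C}: Largo→C 3, Wirral→A 2, Brent→B 6, Orton→A 2, Calder→B 7, Ashby→C 2. Service 22; fixed 9; total 31.
{A, B, C, D}: service 19 + fixed 13 = 32
{A, C, D}: Largo→C 3, Wirral→A 2, Brent→D 3, Orton→A 2, Calder→A 10, Ashby→C 2. Service 22; fixed 11; total 33.
{A, B, C, D, E}: Largo→C 3, Wirral→A 2, Brent→D 3, Orton→A 2, Calder→B 7, Ashby→C 2. Service 19; fixed 20; total 39.
No other subset beats 31.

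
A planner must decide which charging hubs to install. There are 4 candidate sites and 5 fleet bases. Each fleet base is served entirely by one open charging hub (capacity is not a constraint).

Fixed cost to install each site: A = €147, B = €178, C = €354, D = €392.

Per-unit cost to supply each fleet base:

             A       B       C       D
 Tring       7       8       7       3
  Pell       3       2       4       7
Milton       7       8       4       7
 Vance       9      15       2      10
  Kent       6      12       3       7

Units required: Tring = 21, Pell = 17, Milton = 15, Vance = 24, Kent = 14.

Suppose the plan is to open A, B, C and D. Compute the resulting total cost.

Each fleet base is assigned to its cheapest site among the open ones.
{A, B, C, D}: Tring→D 3·21=63, Pell→B 2·17=34, Milton→C 4·15=60, Vance→C 2·24=48, Kent→C 3·14=42. Service 247; fixed 1071; total 1318.

Total cost: 1318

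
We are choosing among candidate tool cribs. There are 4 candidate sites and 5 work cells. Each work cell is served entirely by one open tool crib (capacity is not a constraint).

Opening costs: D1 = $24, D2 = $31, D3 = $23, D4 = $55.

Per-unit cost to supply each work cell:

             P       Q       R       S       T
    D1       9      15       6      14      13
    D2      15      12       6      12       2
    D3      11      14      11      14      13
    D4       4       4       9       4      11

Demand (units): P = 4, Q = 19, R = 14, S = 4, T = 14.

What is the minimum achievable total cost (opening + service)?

For any fixed open set, each work cell goes to its cheapest open site; total = fixed + service.
{D2, D4}: P→D4 4·4=16, Q→D4 4·19=76, R→D2 6·14=84, S→D4 4·4=16, T→D2 2·14=28. Service 220; fixed 86; total 306.
{D2, D3, D4}: P→D4 4·4=16, Q→D4 4·19=76, R→D2 6·14=84, S→D4 4·4=16, T→D2 2·14=28. Service 220; fixed 109; total 329.
{D1, D2, D4}: service 220 + fixed 110 = 330
{D1, D2, D3, D4}: service 220 + fixed 133 = 353
(All 15 nonempty subsets were checked; D2 and D4 is lowest.)

Minimum total cost: 306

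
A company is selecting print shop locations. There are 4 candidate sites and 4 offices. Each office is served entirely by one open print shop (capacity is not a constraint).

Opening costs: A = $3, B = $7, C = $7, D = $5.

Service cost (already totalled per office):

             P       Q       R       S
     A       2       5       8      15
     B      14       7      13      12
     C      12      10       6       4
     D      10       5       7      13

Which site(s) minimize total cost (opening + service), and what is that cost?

For any fixed open set, each office goes to its cheapest open site; total = fixed + service.
{A, C}: P→A 2, Q→A 5, R→C 6, S→C 4. Service 17; fixed 10; total 27.
{A, C, D}: service 17 + fixed 15 = 32
{A}: service 30 + fixed 3 = 33
{A, B, C, D}: P→A 2, Q→A 5, R→C 6, S→C 4. Service 17; fixed 22; total 39.
No other subset beats 27.

Open A and C; minimum total cost 27.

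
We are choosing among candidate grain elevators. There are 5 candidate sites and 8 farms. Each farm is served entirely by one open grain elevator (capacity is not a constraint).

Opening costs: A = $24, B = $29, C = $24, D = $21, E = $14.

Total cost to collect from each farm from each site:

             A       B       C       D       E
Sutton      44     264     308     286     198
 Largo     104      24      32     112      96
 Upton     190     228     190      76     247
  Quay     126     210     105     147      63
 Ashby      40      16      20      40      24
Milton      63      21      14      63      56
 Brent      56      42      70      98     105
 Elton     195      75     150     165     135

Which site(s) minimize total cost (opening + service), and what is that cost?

Open A, B, D and E; minimum total cost 449.

For any fixed open set, each farm goes to its cheapest open site; total = fixed + service.
{A, B, D, E}: Sutton→A 44, Largo→B 24, Upton→D 76, Quay→E 63, Ashby→B 16, Milton→B 21, Brent→B 42, Elton→B 75. Service 361; fixed 88; total 449.
{A, B, C, D, E}: service 354 + fixed 112 = 466
{A, B, C, D}: service 396 + fixed 98 = 494
{E}: Sutton→E 198, Largo→E 96, Upton→E 247, Quay→E 63, Ashby→E 24, Milton→E 56, Brent→E 105, Elton→E 135. Service 924; fixed 14; total 938.
No other subset beats 449.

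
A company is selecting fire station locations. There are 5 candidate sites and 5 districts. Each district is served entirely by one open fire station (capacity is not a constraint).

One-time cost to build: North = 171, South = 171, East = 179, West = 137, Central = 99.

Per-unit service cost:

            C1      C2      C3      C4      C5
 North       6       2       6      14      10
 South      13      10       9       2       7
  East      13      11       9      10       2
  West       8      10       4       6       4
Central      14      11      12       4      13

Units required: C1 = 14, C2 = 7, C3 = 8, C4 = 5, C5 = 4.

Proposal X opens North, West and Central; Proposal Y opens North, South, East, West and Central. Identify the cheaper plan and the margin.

Proposal X is cheaper by 332.

Proposal X: {North, West, Central}: C1→North 6·14=84, C2→North 2·7=14, C3→West 4·8=32, C4→Central 4·5=20, C5→West 4·4=16. Service 166; fixed 407; total 573.
Proposal Y: {North, South, East, West, Central}: C1→North 6·14=84, C2→North 2·7=14, C3→West 4·8=32, C4→South 2·5=10, C5→East 2·4=8. Service 148; fixed 757; total 905.
Difference: |573 − 905| = 332.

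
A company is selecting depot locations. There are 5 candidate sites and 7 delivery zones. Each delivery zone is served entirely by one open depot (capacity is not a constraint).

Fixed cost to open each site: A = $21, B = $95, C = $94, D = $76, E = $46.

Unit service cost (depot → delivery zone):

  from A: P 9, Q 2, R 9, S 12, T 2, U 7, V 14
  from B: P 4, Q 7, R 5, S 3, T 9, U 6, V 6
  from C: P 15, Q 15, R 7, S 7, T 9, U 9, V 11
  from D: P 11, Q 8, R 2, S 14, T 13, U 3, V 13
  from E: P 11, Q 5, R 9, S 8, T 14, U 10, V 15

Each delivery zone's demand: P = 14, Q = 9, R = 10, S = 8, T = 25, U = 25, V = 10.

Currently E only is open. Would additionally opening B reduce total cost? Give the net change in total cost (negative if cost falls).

Yes — net change −398 (cost falls by 398).

Current service cost with {E}: 1103.
Adding B: each delivery zone re-picks its cheapest; new service cost 610, saving 493.
Extra fixed cost: 95. Net change = 95 − 493 = -398.
(Totals: 1149 → 751.)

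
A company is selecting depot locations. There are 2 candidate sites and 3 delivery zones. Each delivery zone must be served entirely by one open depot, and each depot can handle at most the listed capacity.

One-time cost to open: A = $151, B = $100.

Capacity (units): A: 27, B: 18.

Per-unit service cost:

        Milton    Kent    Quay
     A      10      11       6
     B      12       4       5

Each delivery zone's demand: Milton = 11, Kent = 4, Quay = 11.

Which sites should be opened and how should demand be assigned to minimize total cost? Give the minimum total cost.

Minimum total cost: 371

Open {A}: Milton→A 10·11=110, Kent→A 11·4=44, Quay→A 6·11=66.
Loads: A carries 26/27. Service 220; fixed 151; total 371.
Next best feasible plan costs 432.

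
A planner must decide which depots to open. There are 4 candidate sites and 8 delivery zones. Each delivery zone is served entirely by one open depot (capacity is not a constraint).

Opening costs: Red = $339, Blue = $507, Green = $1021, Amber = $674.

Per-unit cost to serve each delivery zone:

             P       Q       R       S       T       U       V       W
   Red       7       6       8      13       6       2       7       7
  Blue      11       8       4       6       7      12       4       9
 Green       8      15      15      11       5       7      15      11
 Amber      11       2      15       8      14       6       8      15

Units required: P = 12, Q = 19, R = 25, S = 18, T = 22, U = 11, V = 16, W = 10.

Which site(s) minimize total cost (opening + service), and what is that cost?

Open Red only; minimum total cost 1307.

For any fixed open set, each delivery zone goes to its cheapest open site; total = fixed + service.
{Red}: P→Red 7·12=84, Q→Red 6·19=114, R→Red 8·25=200, S→Red 13·18=234, T→Red 6·22=132, U→Red 2·11=22, V→Red 7·16=112, W→Red 7·10=70. Service 968; fixed 339; total 1307.
{Blue}: P→Blue 11·12=132, Q→Blue 8·19=152, R→Blue 4·25=100, S→Blue 6·18=108, T→Blue 7·22=154, U→Blue 12·11=132, V→Blue 4·16=64, W→Blue 9·10=90. Service 932; fixed 507; total 1439.
{Red, Blue}: service 694 + fixed 846 = 1540
{Red, Blue, Green, Amber}: service 596 + fixed 2541 = 3137
(All 15 nonempty subsets were checked; Red only is lowest.)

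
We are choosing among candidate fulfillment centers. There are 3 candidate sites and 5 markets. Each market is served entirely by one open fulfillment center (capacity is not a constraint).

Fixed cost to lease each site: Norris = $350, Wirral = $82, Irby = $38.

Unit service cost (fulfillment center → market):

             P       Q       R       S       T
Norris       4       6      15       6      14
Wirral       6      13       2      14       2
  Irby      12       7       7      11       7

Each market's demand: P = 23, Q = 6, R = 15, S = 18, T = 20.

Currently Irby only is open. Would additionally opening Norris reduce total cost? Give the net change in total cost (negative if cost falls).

Current service cost with {Irby}: 761.
Adding Norris: each market re-picks its cheapest; new service cost 481, saving 280.
Extra fixed cost: 350. Net change = 350 − 280 = 70.
(Totals: 799 → 869.)

No — net change +70 (cost rises by 70).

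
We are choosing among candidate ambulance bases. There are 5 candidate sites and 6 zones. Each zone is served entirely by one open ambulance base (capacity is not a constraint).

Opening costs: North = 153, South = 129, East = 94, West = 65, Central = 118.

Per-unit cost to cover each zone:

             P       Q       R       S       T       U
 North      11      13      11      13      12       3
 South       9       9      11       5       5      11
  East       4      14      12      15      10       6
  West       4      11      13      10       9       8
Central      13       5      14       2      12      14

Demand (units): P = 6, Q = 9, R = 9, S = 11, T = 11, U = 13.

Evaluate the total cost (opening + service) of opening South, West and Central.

Total cost: 661

Each zone is assigned to its cheapest site among the open ones.
{South, West, Central}: P→West 4·6=24, Q→Central 5·9=45, R→South 11·9=99, S→Central 2·11=22, T→South 5·11=55, U→West 8·13=104. Service 349; fixed 312; total 661.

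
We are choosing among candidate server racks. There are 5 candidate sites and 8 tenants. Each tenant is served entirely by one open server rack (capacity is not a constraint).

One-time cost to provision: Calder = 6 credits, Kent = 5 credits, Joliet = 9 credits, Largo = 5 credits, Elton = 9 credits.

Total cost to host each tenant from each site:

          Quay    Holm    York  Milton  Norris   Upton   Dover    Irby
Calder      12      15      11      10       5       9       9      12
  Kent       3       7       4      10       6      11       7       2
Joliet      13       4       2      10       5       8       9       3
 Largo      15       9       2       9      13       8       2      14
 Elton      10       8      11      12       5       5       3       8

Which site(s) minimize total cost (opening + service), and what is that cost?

Open Kent and Largo; minimum total cost 49.

For any fixed open set, each tenant goes to its cheapest open site; total = fixed + service.
{Kent, Largo}: Quay→Kent 3, Holm→Kent 7, York→Largo 2, Milton→Largo 9, Norris→Kent 6, Upton→Largo 8, Dover→Largo 2, Irby→Kent 2. Service 39; fixed 10; total 49.
{Kent, Elton}: Quay→Kent 3, Holm→Kent 7, York→Kent 4, Milton→Kent 10, Norris→Elton 5, Upton→Elton 5, Dover→Elton 3, Irby→Kent 2. Service 39; fixed 14; total 53.
{Calder, Kent, Largo}: Quay→Kent 3, Holm→Kent 7, York→Largo 2, Milton→Largo 9, Norris→Calder 5, Upton→Largo 8, Dover→Largo 2, Irby→Kent 2. Service 38; fixed 16; total 54.
{Calder, Kent, Joliet, Largo, Elton}: Quay→Kent 3, Holm→Joliet 4, York→Joliet 2, Milton→Largo 9, Norris→Calder 5, Upton→Elton 5, Dover→Largo 2, Irby→Kent 2. Service 32; fixed 34; total 66.
No other subset beats 49.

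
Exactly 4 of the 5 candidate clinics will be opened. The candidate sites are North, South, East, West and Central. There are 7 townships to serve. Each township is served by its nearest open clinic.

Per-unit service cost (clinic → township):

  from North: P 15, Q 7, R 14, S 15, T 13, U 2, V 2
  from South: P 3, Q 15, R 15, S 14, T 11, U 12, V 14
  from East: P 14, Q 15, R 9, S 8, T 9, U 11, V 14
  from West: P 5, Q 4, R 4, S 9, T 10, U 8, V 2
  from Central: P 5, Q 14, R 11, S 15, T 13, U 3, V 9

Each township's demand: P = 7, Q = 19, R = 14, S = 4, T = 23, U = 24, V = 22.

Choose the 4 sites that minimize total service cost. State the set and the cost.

With exactly 4 open, each township uses its cheapest among the chosen.
{North, South, East, West}: P→South 3·7=21, Q→West 4·19=76, R→West 4·14=56, S→East 8·4=32, T→East 9·23=207, U→North 2·24=48, V→North 2·22=44. Service cost 484.
{North, East, West, Central}: service cost 498
{South, East, West, Central}: service cost 508
Among all 5 size-4 choices, {North, South, East, West} is lowest.

Choose North, South, East and West; total service cost 484.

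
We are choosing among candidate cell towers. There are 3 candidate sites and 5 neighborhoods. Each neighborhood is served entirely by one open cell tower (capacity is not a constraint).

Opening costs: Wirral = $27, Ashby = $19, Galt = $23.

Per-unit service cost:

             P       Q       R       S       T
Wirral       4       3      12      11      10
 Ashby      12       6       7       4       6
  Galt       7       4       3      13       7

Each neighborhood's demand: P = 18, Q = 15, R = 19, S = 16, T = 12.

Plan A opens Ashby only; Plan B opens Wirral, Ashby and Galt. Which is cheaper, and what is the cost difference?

Plan A: {Ashby}: P→Ashby 12·18=216, Q→Ashby 6·15=90, R→Ashby 7·19=133, S→Ashby 4·16=64, T→Ashby 6·12=72. Service 575; fixed 19; total 594.
Plan B: {Wirral, Ashby, Galt}: P→Wirral 4·18=72, Q→Wirral 3·15=45, R→Galt 3·19=57, S→Ashby 4·16=64, T→Ashby 6·12=72. Service 310; fixed 69; total 379.
Difference: |594 − 379| = 215.

Plan B is cheaper by 215.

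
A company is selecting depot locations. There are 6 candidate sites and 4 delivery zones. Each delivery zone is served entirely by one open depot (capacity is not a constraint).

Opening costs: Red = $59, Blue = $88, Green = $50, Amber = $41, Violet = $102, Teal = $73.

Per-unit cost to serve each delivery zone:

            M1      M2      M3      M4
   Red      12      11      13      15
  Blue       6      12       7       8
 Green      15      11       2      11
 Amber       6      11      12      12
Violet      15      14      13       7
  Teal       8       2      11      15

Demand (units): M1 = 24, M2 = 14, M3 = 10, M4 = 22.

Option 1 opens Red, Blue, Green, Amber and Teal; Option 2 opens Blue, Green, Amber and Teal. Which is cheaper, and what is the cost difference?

Option 2 is cheaper by 59.

Option 1: {Red, Blue, Green, Amber, Teal}: M1→Blue 6·24=144, M2→Teal 2·14=28, M3→Green 2·10=20, M4→Blue 8·22=176. Service 368; fixed 311; total 679.
Option 2: {Blue, Green, Amber, Teal}: M1→Blue 6·24=144, M2→Teal 2·14=28, M3→Green 2·10=20, M4→Blue 8·22=176. Service 368; fixed 252; total 620.
Difference: |679 − 620| = 59.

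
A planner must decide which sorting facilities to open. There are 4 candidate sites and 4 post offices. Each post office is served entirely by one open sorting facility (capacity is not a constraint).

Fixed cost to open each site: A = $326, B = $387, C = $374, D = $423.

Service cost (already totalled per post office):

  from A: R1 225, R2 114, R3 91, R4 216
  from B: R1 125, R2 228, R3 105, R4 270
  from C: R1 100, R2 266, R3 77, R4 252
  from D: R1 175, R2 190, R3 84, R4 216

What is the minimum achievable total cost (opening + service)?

For any fixed open set, each post office goes to its cheapest open site; total = fixed + service.
{A}: R1→A 225, R2→A 114, R3→A 91, R4→A 216. Service 646; fixed 326; total 972.
{C}: R1→C 100, R2→C 266, R3→C 77, R4→C 252. Service 695; fixed 374; total 1069.
{D}: R1→D 175, R2→D 190, R3→D 84, R4→D 216. Service 665; fixed 423; total 1088.
{A, B, C, D}: service 507 + fixed 1510 = 2017
No other subset beats 972.

Minimum total cost: 972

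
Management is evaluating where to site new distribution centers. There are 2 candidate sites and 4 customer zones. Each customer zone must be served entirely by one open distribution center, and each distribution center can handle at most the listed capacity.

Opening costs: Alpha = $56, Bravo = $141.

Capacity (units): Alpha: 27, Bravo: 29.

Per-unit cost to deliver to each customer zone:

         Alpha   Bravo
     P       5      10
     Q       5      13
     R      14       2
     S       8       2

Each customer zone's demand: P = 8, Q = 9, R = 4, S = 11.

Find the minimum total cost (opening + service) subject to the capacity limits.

Minimum total cost: 312

Open {Alpha, Bravo}: P→Alpha 5·8=40, Q→Alpha 5·9=45, R→Bravo 2·4=8, S→Bravo 2·11=22.
Loads: Alpha carries 17/27, Bravo carries 15/29. Service 115; fixed 197; total 312.
Next best feasible plan costs 352.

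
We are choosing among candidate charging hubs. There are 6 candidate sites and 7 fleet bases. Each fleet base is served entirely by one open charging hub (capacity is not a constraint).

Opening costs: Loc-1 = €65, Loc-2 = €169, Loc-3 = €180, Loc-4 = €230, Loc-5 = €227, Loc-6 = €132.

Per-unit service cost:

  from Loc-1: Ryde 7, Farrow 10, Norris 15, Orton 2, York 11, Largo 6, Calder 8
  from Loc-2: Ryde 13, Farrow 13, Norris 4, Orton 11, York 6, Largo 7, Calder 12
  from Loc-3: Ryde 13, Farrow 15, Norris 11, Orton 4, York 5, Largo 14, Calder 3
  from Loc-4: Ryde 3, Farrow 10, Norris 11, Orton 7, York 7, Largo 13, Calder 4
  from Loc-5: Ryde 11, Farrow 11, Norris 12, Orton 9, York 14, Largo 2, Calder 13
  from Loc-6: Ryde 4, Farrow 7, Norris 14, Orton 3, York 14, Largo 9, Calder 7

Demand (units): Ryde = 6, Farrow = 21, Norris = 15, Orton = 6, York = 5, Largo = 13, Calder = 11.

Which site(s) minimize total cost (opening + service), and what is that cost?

Open Loc-2 and Loc-6; minimum total cost 748.

For any fixed open set, each fleet base goes to its cheapest open site; total = fixed + service.
{Loc-2, Loc-6}: Ryde→Loc-6 4·6=24, Farrow→Loc-6 7·21=147, Norris→Loc-2 4·15=60, Orton→Loc-6 3·6=18, York→Loc-2 6·5=30, Largo→Loc-2 7·13=91, Calder→Loc-6 7·11=77. Service 447; fixed 301; total 748.
{Loc-1, Loc-2}: Ryde→Loc-1 7·6=42, Farrow→Loc-1 10·21=210, Norris→Loc-2 4·15=60, Orton→Loc-1 2·6=12, York→Loc-2 6·5=30, Largo→Loc-1 6·13=78, Calder→Loc-1 8·11=88. Service 520; fixed 234; total 754.
{Loc-1}: service 710 + fixed 65 = 775
{Loc-1, Loc-2, Loc-3, Loc-4, Loc-5, Loc-6}: Ryde→Loc-4 3·6=18, Farrow→Loc-6 7·21=147, Norris→Loc-2 4·15=60, Orton→Loc-1 2·6=12, York→Loc-3 5·5=25, Largo→Loc-5 2·13=26, Calder→Loc-3 3·11=33. Service 321; fixed 1003; total 1324.
No other subset beats 748.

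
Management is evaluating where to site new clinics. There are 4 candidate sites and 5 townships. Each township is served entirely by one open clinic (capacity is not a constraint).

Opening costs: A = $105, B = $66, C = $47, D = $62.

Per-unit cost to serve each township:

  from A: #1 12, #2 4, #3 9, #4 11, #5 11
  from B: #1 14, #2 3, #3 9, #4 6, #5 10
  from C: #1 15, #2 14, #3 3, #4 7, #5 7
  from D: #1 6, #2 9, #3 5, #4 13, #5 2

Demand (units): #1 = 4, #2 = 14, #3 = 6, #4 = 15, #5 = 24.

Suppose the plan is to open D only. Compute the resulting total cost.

Each township is assigned to its cheapest site among the open ones.
{D}: #1→D 6·4=24, #2→D 9·14=126, #3→D 5·6=30, #4→D 13·15=195, #5→D 2·24=48. Service 423; fixed 62; total 485.

Total cost: 485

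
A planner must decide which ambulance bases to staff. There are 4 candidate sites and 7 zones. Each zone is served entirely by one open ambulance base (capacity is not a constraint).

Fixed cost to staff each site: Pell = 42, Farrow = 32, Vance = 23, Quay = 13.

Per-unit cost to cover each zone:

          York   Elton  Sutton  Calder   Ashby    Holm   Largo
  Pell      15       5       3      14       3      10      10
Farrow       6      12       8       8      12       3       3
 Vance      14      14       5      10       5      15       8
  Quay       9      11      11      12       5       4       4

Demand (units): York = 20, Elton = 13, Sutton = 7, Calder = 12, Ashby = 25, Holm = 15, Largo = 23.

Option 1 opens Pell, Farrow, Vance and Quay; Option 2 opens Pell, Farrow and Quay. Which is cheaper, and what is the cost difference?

Option 2 is cheaper by 23.

Option 1: {Pell, Farrow, Vance, Quay}: York→Farrow 6·20=120, Elton→Pell 5·13=65, Sutton→Pell 3·7=21, Calder→Farrow 8·12=96, Ashby→Pell 3·25=75, Holm→Farrow 3·15=45, Largo→Farrow 3·23=69. Service 491; fixed 110; total 601.
Option 2: {Pell, Farrow, Quay}: York→Farrow 6·20=120, Elton→Pell 5·13=65, Sutton→Pell 3·7=21, Calder→Farrow 8·12=96, Ashby→Pell 3·25=75, Holm→Farrow 3·15=45, Largo→Farrow 3·23=69. Service 491; fixed 87; total 578.
Difference: |601 − 578| = 23.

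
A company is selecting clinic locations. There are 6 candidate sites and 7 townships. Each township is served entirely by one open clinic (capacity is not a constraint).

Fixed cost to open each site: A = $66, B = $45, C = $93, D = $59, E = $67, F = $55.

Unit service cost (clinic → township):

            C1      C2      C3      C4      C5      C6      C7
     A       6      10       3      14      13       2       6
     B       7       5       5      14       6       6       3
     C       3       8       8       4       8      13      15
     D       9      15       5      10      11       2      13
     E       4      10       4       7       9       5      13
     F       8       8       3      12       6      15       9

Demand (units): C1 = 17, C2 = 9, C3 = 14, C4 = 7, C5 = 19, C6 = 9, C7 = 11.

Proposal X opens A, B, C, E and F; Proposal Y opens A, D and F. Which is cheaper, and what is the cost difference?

Proposal X is cheaper by 7.

Proposal X: {A, B, C, E, F}: C1→C 3·17=51, C2→B 5·9=45, C3→A 3·14=42, C4→C 4·7=28, C5→B 6·19=114, C6→A 2·9=18, C7→B 3·11=33. Service 331; fixed 326; total 657.
Proposal Y: {A, D, F}: C1→A 6·17=102, C2→F 8·9=72, C3→A 3·14=42, C4→D 10·7=70, C5→F 6·19=114, C6→A 2·9=18, C7→A 6·11=66. Service 484; fixed 180; total 664.
Difference: |657 − 664| = 7.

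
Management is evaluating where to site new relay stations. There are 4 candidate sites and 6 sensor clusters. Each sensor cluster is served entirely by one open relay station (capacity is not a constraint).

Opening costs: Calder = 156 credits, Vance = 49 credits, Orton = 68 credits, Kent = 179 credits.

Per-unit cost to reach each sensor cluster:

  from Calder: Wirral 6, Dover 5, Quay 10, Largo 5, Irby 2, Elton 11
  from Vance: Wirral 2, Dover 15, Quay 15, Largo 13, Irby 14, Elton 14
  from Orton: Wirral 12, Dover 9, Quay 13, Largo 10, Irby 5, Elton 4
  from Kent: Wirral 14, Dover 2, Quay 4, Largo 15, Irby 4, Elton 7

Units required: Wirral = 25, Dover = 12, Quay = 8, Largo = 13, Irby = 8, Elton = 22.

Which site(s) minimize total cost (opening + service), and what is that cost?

For any fixed open set, each sensor cluster goes to its cheapest open site; total = fixed + service.
{Calder, Vance, Orton}: Wirral→Vance 2·25=50, Dover→Calder 5·12=60, Quay→Calder 10·8=80, Largo→Calder 5·13=65, Irby→Calder 2·8=16, Elton→Orton 4·22=88. Service 359; fixed 273; total 632.
{Vance, Orton}: Wirral→Vance 2·25=50, Dover→Orton 9·12=108, Quay→Orton 13·8=104, Largo→Orton 10·13=130, Irby→Orton 5·8=40, Elton→Orton 4·22=88. Service 520; fixed 117; total 637.
{Vance, Orton, Kent}: service 356 + fixed 296 = 652
{Calder, Vance, Orton, Kent}: Wirral→Vance 2·25=50, Dover→Kent 2·12=24, Quay→Kent 4·8=32, Largo→Calder 5·13=65, Irby→Calder 2·8=16, Elton→Orton 4·22=88. Service 275; fixed 452; total 727.
No other subset beats 632.

Open Calder, Vance and Orton; minimum total cost 632.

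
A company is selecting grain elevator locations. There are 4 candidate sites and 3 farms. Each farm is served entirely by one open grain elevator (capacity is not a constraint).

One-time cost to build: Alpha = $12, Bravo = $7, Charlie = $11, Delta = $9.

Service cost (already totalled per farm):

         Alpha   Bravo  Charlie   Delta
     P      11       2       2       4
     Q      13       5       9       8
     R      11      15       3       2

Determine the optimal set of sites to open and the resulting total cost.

For any fixed open set, each farm goes to its cheapest open site; total = fixed + service.
{Delta}: P→Delta 4, Q→Delta 8, R→Delta 2. Service 14; fixed 9; total 23.
{Bravo, Delta}: P→Bravo 2, Q→Bravo 5, R→Delta 2. Service 9; fixed 16; total 25.
{Charlie}: P→Charlie 2, Q→Charlie 9, R→Charlie 3. Service 14; fixed 11; total 25.
{Alpha, Bravo, Charlie, Delta}: P→Bravo 2, Q→Bravo 5, R→Delta 2. Service 9; fixed 39; total 48.
No other subset beats 23.

Open Delta only; minimum total cost 23.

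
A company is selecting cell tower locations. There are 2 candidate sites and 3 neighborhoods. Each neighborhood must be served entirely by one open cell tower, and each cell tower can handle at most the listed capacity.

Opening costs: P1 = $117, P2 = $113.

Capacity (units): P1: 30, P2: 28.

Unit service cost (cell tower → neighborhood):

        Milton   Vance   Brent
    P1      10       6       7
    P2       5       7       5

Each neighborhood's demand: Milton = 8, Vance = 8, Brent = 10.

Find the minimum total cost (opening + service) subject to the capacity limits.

Open {P2}: Milton→P2 5·8=40, Vance→P2 7·8=56, Brent→P2 5·10=50.
Loads: P2 carries 26/28. Service 146; fixed 113; total 259.
Next best feasible plan costs 315.

Minimum total cost: 259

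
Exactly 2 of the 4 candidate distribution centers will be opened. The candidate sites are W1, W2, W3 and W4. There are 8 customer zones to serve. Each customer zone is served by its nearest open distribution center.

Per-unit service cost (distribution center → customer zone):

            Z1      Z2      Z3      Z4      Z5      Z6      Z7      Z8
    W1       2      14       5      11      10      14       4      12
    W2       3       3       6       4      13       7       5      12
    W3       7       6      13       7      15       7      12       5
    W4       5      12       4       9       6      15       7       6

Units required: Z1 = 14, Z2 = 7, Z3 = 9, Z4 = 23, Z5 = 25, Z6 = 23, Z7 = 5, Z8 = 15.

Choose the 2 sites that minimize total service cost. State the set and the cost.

Choose W2 and W4; total service cost 617.

With exactly 2 open, each customer zone uses its cheapest among the chosen.
{W2, W4}: Z1→W2 3·14=42, Z2→W2 3·7=21, Z3→W4 4·9=36, Z4→W2 4·23=92, Z5→W4 6·25=150, Z6→W2 7·23=161, Z7→W2 5·5=25, Z8→W4 6·15=90. Service cost 617.
{W3, W4}: service cost 730
{W1, W3}: service cost 782
Among all 6 size-2 choices, {W2, W4} is lowest.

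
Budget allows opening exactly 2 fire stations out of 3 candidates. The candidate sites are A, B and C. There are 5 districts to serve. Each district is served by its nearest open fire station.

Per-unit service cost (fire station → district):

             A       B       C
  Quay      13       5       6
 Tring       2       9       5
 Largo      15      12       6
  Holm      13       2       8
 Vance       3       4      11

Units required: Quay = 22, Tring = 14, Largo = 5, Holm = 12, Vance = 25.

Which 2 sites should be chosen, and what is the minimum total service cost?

Choose A and B; total service cost 297.

With exactly 2 open, each district uses its cheapest among the chosen.
{A, B}: Quay→B 5·22=110, Tring→A 2·14=28, Largo→B 12·5=60, Holm→B 2·12=24, Vance→A 3·25=75. Service cost 297.
{B, C}: service cost 334
{A, C}: service cost 361
Among all 3 size-2 choices, {A, B} is lowest.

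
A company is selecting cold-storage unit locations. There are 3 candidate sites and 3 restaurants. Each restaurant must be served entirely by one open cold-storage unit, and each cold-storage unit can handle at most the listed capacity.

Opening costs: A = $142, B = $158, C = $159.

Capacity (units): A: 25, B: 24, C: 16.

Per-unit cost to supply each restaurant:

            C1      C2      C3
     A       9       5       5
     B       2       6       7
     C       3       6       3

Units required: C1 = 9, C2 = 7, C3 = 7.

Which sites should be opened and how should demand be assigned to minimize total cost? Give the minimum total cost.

Open {B}: C1→B 2·9=18, C2→B 6·7=42, C3→B 7·7=49.
Loads: B carries 23/24. Service 109; fixed 158; total 267.
Next best feasible plan costs 293.

Minimum total cost: 267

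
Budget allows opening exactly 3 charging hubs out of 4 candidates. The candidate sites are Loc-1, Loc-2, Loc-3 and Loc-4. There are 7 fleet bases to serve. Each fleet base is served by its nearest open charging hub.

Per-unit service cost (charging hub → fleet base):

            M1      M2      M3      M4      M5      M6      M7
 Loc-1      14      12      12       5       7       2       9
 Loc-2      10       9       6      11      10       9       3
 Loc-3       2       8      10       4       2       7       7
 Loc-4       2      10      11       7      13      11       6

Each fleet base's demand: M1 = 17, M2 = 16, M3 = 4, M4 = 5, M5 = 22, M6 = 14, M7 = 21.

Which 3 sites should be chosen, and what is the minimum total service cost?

With exactly 3 open, each fleet base uses its cheapest among the chosen.
{Loc-1, Loc-2, Loc-3}: M1→Loc-3 2·17=34, M2→Loc-3 8·16=128, M3→Loc-2 6·4=24, M4→Loc-3 4·5=20, M5→Loc-3 2·22=44, M6→Loc-1 2·14=28, M7→Loc-2 3·21=63. Service cost 341.
{Loc-2, Loc-3, Loc-4}: service cost 411
{Loc-1, Loc-3, Loc-4}: service cost 420
Among all 4 size-3 choices, {Loc-1, Loc-2, Loc-3} is lowest.

Choose Loc-1, Loc-2 and Loc-3; total service cost 341.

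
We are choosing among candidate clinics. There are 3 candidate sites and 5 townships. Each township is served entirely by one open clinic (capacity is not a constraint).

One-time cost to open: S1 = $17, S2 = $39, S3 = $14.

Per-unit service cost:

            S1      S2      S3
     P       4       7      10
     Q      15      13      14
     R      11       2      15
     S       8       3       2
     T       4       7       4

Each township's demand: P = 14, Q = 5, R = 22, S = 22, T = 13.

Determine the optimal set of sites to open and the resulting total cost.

Open S1, S2 and S3; minimum total cost 331.

For any fixed open set, each township goes to its cheapest open site; total = fixed + service.
{S1, S2, S3}: P→S1 4·14=56, Q→S2 13·5=65, R→S2 2·22=44, S→S3 2·22=44, T→S1 4·13=52. Service 261; fixed 70; total 331.
{S1, S2}: P→S1 4·14=56, Q→S2 13·5=65, R→S2 2·22=44, S→S2 3·22=66, T→S1 4·13=52. Service 283; fixed 56; total 339.
{S2, S3}: service 303 + fixed 53 = 356
{S3}: service 636 + fixed 14 = 650
(All 7 nonempty subsets were checked; S1, S2 and S3 is lowest.)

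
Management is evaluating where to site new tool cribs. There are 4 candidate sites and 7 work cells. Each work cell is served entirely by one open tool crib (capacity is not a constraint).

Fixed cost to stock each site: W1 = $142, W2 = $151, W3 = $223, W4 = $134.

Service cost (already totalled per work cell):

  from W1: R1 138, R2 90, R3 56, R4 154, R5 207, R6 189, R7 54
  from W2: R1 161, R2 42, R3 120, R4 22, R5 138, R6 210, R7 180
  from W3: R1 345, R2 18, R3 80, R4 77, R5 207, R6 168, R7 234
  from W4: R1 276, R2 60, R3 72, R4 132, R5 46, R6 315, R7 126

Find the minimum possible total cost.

For any fixed open set, each work cell goes to its cheapest open site; total = fixed + service.
{W1, W2}: R1→W1 138, R2→W2 42, R3→W1 56, R4→W2 22, R5→W2 138, R6→W1 189, R7→W1 54. Service 639; fixed 293; total 932.
{W1, W4}: R1→W1 138, R2→W4 60, R3→W1 56, R4→W4 132, R5→W4 46, R6→W1 189, R7→W1 54. Service 675; fixed 276; total 951.
{W2, W4}: service 679 + fixed 285 = 964
{W1, W2, W3, W4}: service 502 + fixed 650 = 1152
No other subset beats 932.

Minimum total cost: 932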